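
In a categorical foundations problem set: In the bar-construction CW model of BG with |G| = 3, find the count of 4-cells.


In the bar-construction CW model of BG, the n-cells are indexed by
n-tuples [g_1|...|g_n] of non-identity elements of G (degenerate
simplices with some g_i = e do not contribute cells), so there are
(|G| - 1)^n n-cells.
For dim = 4 with |G| = 3:
cells = (3 - 1)^4 = 2^4 = 16

16


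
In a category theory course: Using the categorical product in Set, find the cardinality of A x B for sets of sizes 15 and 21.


In Set, the product A x B is the Cartesian product.
By the universal property, |A x B| = |A| * |B|.
|A x B| = 15 * 21 = 315

315


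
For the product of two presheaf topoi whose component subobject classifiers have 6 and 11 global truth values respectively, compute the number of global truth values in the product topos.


In a product of presheaf topoi E_1 x E_2, the subobject classifier
is Omega = Omega_1 x Omega_2 (componentwise), so
|Omega(top)| = |Omega_1(top_1)| * |Omega_2(top_2)|.
= 6 * 11 = 66.

66


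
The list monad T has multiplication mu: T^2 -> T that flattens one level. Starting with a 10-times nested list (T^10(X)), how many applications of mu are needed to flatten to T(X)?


Each application of mu: T^2 -> T removes one layer of nesting.
Starting at depth 10 (i.e., T^10(X)), we need to reach T(X).
Number of mu applications = 10 - 1 = 9

9


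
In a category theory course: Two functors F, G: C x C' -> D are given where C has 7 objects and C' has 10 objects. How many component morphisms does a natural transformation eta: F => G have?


A natural transformation eta: F => G assigns one component morphism per
object of the domain category.
The domain is the product category C x C', so
|Ob(C x C')| = |Ob(C)| * |Ob(C')| = 7 * 10 = 70.
Therefore eta has 70 component morphisms.

70


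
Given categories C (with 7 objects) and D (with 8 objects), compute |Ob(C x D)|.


The product category C x D has objects that are pairs (c, d).
Number of pairs = |Ob(C)| * |Ob(D)| = 7 * 8 = 56

56


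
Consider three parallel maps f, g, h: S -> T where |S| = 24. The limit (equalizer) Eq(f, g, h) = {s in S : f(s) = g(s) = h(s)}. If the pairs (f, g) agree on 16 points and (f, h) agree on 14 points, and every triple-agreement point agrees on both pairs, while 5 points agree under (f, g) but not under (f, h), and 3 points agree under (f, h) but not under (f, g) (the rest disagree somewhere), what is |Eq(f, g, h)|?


Eq(f, g, h) is the triple-agreement set: points in S where all three
maps take the same value. Using inclusion-exclusion on the pairwise data:
Pair (f, g) agrees on 16 points; pair (f, h) on 14 points.
Points agreeing under (f, g) but not (f, h) = 5; under (f, h) but not (f, g) = 3.
Triple-agreement = agreement-in-(f, g) minus points that agree under (f, g) but not (f, h):
|Eq(f, g, h)| = 16 - 5 = 11
(cross-check via (f, h): 14 - 3 = 11.)

11


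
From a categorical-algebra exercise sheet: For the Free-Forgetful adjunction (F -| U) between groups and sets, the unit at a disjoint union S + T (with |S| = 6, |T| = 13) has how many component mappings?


The unit eta_X: X -> U(F(X)) of the Free-Forgetful adjunction
maps each element of X to a generator of F(X). For X = S + T (disjoint
union in Set), |S + T| = |S| + |T|.
Total mappings = 6 + 13 = 19.

19


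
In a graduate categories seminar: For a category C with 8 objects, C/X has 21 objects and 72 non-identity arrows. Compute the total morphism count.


In the slice category C/X, objects are morphisms to X.
Identity morphisms: 21 (one per object of C/X).
Non-identity morphisms: 72.
Total = 21 + 72 = 93

93


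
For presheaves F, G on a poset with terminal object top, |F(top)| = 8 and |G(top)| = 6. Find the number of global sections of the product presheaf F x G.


Global sections of a presheaf on a poset with terminal top satisfy
Gamma(H) ~ H(top). Presheaves admit pointwise products, so
(F x G)(top) = F(top) x G(top) (Cartesian product).
|Gamma(F x G)| = |F(top)| * |G(top)| = 8 * 6 = 48.

48


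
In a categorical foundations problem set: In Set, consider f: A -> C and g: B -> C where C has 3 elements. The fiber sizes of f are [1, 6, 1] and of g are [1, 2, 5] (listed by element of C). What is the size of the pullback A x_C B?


The pullback A x_C B consists of pairs (a, b) with f(a) = g(b).
For each element c in C, the fiber product has |f^-1(c)| * |g^-1(c)| elements.
Summing over C: 1 * 1 + 6 * 2 + 1 * 5
= 1 + 12 + 5 = 18

18


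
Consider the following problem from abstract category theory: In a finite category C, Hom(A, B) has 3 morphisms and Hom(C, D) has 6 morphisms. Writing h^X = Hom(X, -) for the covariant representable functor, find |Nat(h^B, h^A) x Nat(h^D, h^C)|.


By the Yoneda lemma, Nat(h^B, h^A) is isomorphic to Hom(A, B),
so |Nat(h^B, h^A)| = |Hom(A, B)| and |Nat(h^D, h^C)| = |Hom(C, D)|.
|Hom(A, B)| = 3, |Hom(C, D)| = 6.
|Nat(h^B, h^A) x Nat(h^D, h^C)| = 3 * 6 = 18

18


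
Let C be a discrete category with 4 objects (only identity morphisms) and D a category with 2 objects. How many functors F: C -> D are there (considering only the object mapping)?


A functor from a discrete category C to D is determined by
where each object maps. Each of the 4 objects of C can map
to any of the 2 objects of D independently.
Number of functors = 2^4 = 16

16


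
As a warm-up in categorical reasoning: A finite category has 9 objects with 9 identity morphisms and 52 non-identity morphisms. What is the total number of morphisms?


Each object has an identity morphism, giving 9 identities.
Adding the 52 non-identity morphisms:
Total = 9 + 52 = 61

61


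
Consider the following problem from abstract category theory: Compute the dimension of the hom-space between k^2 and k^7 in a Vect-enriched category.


In Vect-enriched categories, Hom(k^n, k^m) is the space of m x n matrices.
dim(Hom(k^2, k^7)) = 7 * 2 = 14

14


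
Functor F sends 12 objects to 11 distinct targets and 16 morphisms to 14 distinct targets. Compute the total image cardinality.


The image of F consists of distinct objects and distinct morphisms.
|Im(F)| on objects = 11
|Im(F)| on morphisms = 14
Total image cardinality = 11 + 14 = 25

25


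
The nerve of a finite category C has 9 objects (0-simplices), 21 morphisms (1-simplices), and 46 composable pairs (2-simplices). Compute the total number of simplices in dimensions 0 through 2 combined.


The 2-skeleton of the nerve N(C) consists of simplices in dimensions 0, 1, 2:
  |N(C)_0| = 9 (objects)
  |N(C)_1| = 21 (morphisms)
  |N(C)_2| = 46 (composable pairs)
Total = 9 + 21 + 46 = 76

76


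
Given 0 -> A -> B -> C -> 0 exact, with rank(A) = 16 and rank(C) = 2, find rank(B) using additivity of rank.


For a short exact sequence 0 -> A -> B -> C -> 0,
rank is additive: rank(B) = rank(A) + rank(C).
rank(B) = 16 + 2 = 18

18


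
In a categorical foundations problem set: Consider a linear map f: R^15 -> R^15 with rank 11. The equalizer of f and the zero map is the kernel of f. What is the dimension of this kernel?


The equalizer of f and the zero map is ker(f).
By the rank-nullity theorem: dim(ker(f)) = dim(domain) - rank(f).
dim(ker(f)) = 15 - 11 = 4

4


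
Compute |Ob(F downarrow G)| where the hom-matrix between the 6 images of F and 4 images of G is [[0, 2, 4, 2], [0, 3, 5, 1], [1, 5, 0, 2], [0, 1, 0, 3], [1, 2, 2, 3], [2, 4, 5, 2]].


Objects of (F downarrow G) are triples (a, b, h: F(a)->G(b)).
The count equals the sum of all entries in the hom-matrix.
sum(row 0) = 8
sum(row 1) = 9
sum(row 2) = 8
sum(row 3) = 4
sum(row 4) = 8
sum(row 5) = 13
Grand total = 50

50


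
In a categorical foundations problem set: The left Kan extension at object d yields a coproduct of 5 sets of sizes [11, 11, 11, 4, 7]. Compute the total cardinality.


Pointwise, the left Kan extension (Lan_F H)(d) is the colimit, indexed
by the comma category (F downarrow d), of H composed with the
projection (F downarrow d) -> C. Here that colimit is given
as a coproduct (disjoint union) of sets, so its cardinality is the
sum of the sizes of the summands.
Coproduct of sets with sizes: 11 + 11 + 11 + 4 + 7
= 44

44


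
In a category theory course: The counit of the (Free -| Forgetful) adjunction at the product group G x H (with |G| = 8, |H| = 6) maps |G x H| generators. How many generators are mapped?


The counit epsilon_K: F(U(K)) -> K of the Free-Forgetful adjunction
maps |K| generators of F(U(K)) into K. For K = G x H (the product group),
|G x H| = |G| * |H|.
Total generators mapped = 8 * 6 = 48.

48


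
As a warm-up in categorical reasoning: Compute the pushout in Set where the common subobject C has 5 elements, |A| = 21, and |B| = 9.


The pushout A +_C B identifies the images of C in A and B.
|A +_C B| = |A| + |B| - |C| (for injections).
= 21 + 9 - 5 = 25

25


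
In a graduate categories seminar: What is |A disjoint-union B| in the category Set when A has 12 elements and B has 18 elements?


In Set, the coproduct A + B is the disjoint union.
|A + B| = |A| + |B| = 12 + 18 = 30

30


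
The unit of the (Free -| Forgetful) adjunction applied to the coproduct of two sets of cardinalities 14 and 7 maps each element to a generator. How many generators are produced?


The unit eta_X: X -> U(F(X)) of the Free-Forgetful adjunction
maps each element of X to a generator of F(X). For X = S + T (disjoint
union in Set), |S + T| = |S| + |T|.
Total mappings = 14 + 7 = 21.

21


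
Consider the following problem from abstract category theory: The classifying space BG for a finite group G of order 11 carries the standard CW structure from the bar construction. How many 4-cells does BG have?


In the bar-construction CW model of BG, the n-cells are indexed by
n-tuples [g_1|...|g_n] of non-identity elements of G (degenerate
simplices with some g_i = e do not contribute cells), so there are
(|G| - 1)^n n-cells.
For dim = 4 with |G| = 11:
cells = (11 - 1)^4 = 10^4 = 10000

10000


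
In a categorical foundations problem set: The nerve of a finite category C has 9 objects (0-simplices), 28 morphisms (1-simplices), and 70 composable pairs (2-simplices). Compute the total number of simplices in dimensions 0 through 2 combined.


The 2-skeleton of the nerve N(C) consists of simplices in dimensions 0, 1, 2:
  |N(C)_0| = 9 (objects)
  |N(C)_1| = 28 (morphisms)
  |N(C)_2| = 70 (composable pairs)
Total = 9 + 28 + 70 = 107

107


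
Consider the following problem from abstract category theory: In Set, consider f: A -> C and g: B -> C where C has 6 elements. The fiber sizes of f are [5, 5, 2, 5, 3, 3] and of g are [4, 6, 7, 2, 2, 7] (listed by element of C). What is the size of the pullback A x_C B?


The pullback A x_C B consists of pairs (a, b) with f(a) = g(b).
For each element c in C, the fiber product has |f^-1(c)| * |g^-1(c)| elements.
Summing over C: 5 * 4 + 5 * 6 + 2 * 7 + 5 * 2 + 3 * 2 + 3 * 7
= 20 + 30 + 14 + 10 + 6 + 21 = 101

101


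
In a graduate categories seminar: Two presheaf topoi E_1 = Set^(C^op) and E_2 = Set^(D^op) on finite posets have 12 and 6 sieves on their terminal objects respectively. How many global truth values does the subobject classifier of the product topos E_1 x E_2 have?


In a product of presheaf topoi E_1 x E_2, the subobject classifier
is Omega = Omega_1 x Omega_2 (componentwise), so
|Omega(top)| = |Omega_1(top_1)| * |Omega_2(top_2)|.
= 12 * 6 = 72.

72


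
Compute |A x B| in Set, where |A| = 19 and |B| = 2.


In Set, the product A x B is the Cartesian product.
By the universal property, |A x B| = |A| * |B|.
|A x B| = 19 * 2 = 38

38


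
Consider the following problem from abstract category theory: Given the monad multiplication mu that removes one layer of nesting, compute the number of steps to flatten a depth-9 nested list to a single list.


Each application of mu: T^2 -> T removes one layer of nesting.
Starting at depth 9 (i.e., T^9(X)), we need to reach T(X).
Number of mu applications = 9 - 1 = 8

8


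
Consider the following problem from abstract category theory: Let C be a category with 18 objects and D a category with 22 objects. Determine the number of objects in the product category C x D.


The product category C x D has objects that are pairs (c, d).
Number of pairs = |Ob(C)| * |Ob(D)| = 18 * 22 = 396

396


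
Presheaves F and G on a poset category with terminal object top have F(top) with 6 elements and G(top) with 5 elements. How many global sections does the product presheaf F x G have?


Global sections of a presheaf on a poset with terminal top satisfy
Gamma(H) ~ H(top). Presheaves admit pointwise products, so
(F x G)(top) = F(top) x G(top) (Cartesian product).
|Gamma(F x G)| = |F(top)| * |G(top)| = 6 * 5 = 30.

30


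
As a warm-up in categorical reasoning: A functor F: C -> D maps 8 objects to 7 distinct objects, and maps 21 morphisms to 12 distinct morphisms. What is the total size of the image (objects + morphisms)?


The image of F consists of distinct objects and distinct morphisms.
|Im(F)| on objects = 7
|Im(F)| on morphisms = 12
Total image cardinality = 7 + 12 = 19

19


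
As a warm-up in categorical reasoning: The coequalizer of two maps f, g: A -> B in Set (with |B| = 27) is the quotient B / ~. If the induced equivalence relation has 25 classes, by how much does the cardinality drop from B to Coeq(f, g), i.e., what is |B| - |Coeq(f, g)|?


The coequalizer Coeq(f, g) = B / ~ has one element per equivalence class.
|B| = 27, |Coeq(f, g)| = 25.
|B| - |Coeq(f, g)| = 27 - 25 = 2.

2


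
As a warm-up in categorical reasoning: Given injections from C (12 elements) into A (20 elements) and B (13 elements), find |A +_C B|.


The pushout A +_C B identifies the images of C in A and B.
|A +_C B| = |A| + |B| - |C| (for injections).
= 20 + 13 - 12 = 21

21


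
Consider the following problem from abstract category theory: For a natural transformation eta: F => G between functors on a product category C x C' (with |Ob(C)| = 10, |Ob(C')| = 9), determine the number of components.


A natural transformation eta: F => G assigns one component morphism per
object of the domain category.
The domain is the product category C x C', so
|Ob(C x C')| = |Ob(C)| * |Ob(C')| = 10 * 9 = 90.
Therefore eta has 90 component morphisms.

90


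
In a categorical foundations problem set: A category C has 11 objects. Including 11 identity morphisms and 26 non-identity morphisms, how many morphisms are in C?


Each object has an identity morphism, giving 11 identities.
Adding the 26 non-identity morphisms:
Total = 11 + 26 = 37

37


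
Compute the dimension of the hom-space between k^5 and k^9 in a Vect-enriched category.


In Vect-enriched categories, Hom(k^n, k^m) is the space of m x n matrices.
dim(Hom(k^5, k^9)) = 9 * 5 = 45

45


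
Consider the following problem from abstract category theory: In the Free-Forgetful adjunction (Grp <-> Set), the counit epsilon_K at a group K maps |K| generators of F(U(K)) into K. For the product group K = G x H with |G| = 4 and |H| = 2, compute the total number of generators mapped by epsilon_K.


The counit epsilon_K: F(U(K)) -> K of the Free-Forgetful adjunction
maps |K| generators of F(U(K)) into K. For K = G x H (the product group),
|G x H| = |G| * |H|.
Total generators mapped = 4 * 2 = 8.

8


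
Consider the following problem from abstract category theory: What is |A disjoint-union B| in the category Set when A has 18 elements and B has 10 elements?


In Set, the coproduct A + B is the disjoint union.
|A + B| = |A| + |B| = 18 + 10 = 28

28


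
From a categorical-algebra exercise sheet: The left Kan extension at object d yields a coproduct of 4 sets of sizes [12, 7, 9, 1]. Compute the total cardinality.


Pointwise, the left Kan extension (Lan_F H)(d) is the colimit, indexed
by the comma category (F downarrow d), of H composed with the
projection (F downarrow d) -> C. Here that colimit is given
as a coproduct (disjoint union) of sets, so its cardinality is the
sum of the sizes of the summands.
Coproduct of sets with sizes: 12 + 7 + 9 + 1
= 29

29


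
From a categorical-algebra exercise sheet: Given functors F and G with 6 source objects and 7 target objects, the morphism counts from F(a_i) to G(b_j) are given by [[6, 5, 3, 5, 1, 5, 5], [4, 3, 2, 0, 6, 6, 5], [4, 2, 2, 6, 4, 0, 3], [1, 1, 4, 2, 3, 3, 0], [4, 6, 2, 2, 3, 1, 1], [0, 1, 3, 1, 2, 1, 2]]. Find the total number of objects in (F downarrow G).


Objects of (F downarrow G) are triples (a, b, h: F(a)->G(b)).
The count equals the sum of all entries in the hom-matrix.
sum(row 0) = 30
sum(row 1) = 26
sum(row 2) = 21
sum(row 3) = 14
sum(row 4) = 19
sum(row 5) = 10
Grand total = 120

120


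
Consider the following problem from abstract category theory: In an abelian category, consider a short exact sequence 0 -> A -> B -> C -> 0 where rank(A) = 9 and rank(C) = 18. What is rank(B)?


For a short exact sequence 0 -> A -> B -> C -> 0,
rank is additive: rank(B) = rank(A) + rank(C).
rank(B) = 9 + 18 = 27

27


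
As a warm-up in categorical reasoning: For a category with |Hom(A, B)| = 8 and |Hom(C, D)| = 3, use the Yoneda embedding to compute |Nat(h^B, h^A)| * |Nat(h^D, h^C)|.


By the Yoneda lemma, Nat(h^B, h^A) is isomorphic to Hom(A, B),
so |Nat(h^B, h^A)| = |Hom(A, B)| and |Nat(h^D, h^C)| = |Hom(C, D)|.
|Hom(A, B)| = 8, |Hom(C, D)| = 3.
|Nat(h^B, h^A) x Nat(h^D, h^C)| = 8 * 3 = 24

24


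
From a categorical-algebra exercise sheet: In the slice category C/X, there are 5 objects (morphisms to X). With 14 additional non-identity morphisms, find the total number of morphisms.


In the slice category C/X, objects are morphisms to X.
Identity morphisms: 5 (one per object of C/X).
Non-identity morphisms: 14.
Total = 5 + 14 = 19

19


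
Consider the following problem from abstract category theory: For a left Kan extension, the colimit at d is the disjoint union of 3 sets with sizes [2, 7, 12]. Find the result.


Pointwise, the left Kan extension (Lan_F H)(d) is the colimit, indexed
by the comma category (F downarrow d), of H composed with the
projection (F downarrow d) -> C. Here that colimit is given
as a coproduct (disjoint union) of sets, so its cardinality is the
sum of the sizes of the summands.
Coproduct of sets with sizes: 2 + 7 + 12
= 21

21


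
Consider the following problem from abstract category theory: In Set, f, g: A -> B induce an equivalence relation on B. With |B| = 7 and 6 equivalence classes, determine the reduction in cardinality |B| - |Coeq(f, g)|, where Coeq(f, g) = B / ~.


The coequalizer Coeq(f, g) = B / ~ has one element per equivalence class.
|B| = 7, |Coeq(f, g)| = 6.
|B| - |Coeq(f, g)| = 7 - 6 = 1.

1


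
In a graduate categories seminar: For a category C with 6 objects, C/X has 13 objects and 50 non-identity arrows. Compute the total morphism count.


In the slice category C/X, objects are morphisms to X.
Identity morphisms: 13 (one per object of C/X).
Non-identity morphisms: 50.
Total = 13 + 50 = 63

63


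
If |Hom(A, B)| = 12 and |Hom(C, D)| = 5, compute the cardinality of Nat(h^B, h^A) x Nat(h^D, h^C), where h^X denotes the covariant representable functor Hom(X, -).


By the Yoneda lemma, Nat(h^B, h^A) is isomorphic to Hom(A, B),
so |Nat(h^B, h^A)| = |Hom(A, B)| and |Nat(h^D, h^C)| = |Hom(C, D)|.
|Hom(A, B)| = 12, |Hom(C, D)| = 5.
|Nat(h^B, h^A) x Nat(h^D, h^C)| = 12 * 5 = 60

60


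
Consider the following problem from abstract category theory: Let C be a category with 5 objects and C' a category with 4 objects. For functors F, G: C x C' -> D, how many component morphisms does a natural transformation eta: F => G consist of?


A natural transformation eta: F => G assigns one component morphism per
object of the domain category.
The domain is the product category C x C', so
|Ob(C x C')| = |Ob(C)| * |Ob(C')| = 5 * 4 = 20.
Therefore eta has 20 component morphisms.

20


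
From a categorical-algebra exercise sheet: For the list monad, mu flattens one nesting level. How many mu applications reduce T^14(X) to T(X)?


Each application of mu: T^2 -> T removes one layer of nesting.
Starting at depth 14 (i.e., T^14(X)), we need to reach T(X).
Number of mu applications = 14 - 1 = 13

13


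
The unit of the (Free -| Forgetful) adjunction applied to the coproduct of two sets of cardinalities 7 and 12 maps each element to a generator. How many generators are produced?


The unit eta_X: X -> U(F(X)) of the Free-Forgetful adjunction
maps each element of X to a generator of F(X). For X = S + T (disjoint
union in Set), |S + T| = |S| + |T|.
Total mappings = 7 + 12 = 19.

19


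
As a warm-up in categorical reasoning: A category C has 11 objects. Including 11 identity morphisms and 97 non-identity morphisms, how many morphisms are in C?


Each object has an identity morphism, giving 11 identities.
Adding the 97 non-identity morphisms:
Total = 11 + 97 = 108

108


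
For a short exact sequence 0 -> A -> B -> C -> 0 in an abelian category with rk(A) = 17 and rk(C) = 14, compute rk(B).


For a short exact sequence 0 -> A -> B -> C -> 0,
rank is additive: rank(B) = rank(A) + rank(C).
rank(B) = 17 + 14 = 31

31


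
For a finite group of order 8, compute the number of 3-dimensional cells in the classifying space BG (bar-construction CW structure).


In the bar-construction CW model of BG, the n-cells are indexed by
n-tuples [g_1|...|g_n] of non-identity elements of G (degenerate
simplices with some g_i = e do not contribute cells), so there are
(|G| - 1)^n n-cells.
For dim = 3 with |G| = 8:
cells = (8 - 1)^3 = 7^3 = 343

343


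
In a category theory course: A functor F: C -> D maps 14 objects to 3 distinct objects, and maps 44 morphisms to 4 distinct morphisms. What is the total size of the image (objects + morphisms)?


The image of F consists of distinct objects and distinct morphisms.
|Im(F)| on objects = 3
|Im(F)| on morphisms = 4
Total image cardinality = 3 + 4 = 7

7


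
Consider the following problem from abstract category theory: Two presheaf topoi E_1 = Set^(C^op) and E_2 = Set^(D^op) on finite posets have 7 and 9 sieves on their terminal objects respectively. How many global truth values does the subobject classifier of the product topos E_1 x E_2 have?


In a product of presheaf topoi E_1 x E_2, the subobject classifier
is Omega = Omega_1 x Omega_2 (componentwise), so
|Omega(top)| = |Omega_1(top_1)| * |Omega_2(top_2)|.
= 7 * 9 = 63.

63


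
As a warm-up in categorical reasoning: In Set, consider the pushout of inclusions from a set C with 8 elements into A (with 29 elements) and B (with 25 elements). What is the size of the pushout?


The pushout A +_C B identifies the images of C in A and B.
|A +_C B| = |A| + |B| - |C| (for injections).
= 29 + 25 - 8 = 46

46


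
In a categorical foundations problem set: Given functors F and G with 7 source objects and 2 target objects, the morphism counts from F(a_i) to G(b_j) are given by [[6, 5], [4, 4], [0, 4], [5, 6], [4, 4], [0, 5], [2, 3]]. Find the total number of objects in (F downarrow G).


Objects of (F downarrow G) are triples (a, b, h: F(a)->G(b)).
The count equals the sum of all entries in the hom-matrix.
sum(row 0) = 11
sum(row 1) = 8
sum(row 2) = 4
sum(row 3) = 11
sum(row 4) = 8
sum(row 5) = 5
sum(row 6) = 5
Grand total = 52

52


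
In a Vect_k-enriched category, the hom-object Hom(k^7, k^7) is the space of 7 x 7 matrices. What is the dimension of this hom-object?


In Vect-enriched categories, Hom(k^n, k^m) is the space of m x n matrices.
dim(Hom(k^7, k^7)) = 7 * 7 = 49

49


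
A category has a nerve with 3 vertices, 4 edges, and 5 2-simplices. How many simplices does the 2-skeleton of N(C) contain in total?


The 2-skeleton of the nerve N(C) consists of simplices in dimensions 0, 1, 2:
  |N(C)_0| = 3 (objects)
  |N(C)_1| = 4 (morphisms)
  |N(C)_2| = 5 (composable pairs)
Total = 3 + 4 + 5 = 12

12


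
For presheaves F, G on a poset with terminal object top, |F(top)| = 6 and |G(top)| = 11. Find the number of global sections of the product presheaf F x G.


Global sections of a presheaf on a poset with terminal top satisfy
Gamma(H) ~ H(top). Presheaves admit pointwise products, so
(F x G)(top) = F(top) x G(top) (Cartesian product).
|Gamma(F x G)| = |F(top)| * |G(top)| = 6 * 11 = 66.

66


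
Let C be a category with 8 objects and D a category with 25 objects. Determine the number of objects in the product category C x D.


The product category C x D has objects that are pairs (c, d).
Number of pairs = |Ob(C)| * |Ob(D)| = 8 * 25 = 200

200


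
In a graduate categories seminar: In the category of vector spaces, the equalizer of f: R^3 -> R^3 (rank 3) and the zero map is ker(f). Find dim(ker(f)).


The equalizer of f and the zero map is ker(f).
By the rank-nullity theorem: dim(ker(f)) = dim(domain) - rank(f).
dim(ker(f)) = 3 - 3 = 0

0


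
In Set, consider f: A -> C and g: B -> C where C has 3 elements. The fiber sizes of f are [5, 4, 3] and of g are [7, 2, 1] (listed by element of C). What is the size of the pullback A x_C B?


The pullback A x_C B consists of pairs (a, b) with f(a) = g(b).
For each element c in C, the fiber product has |f^-1(c)| * |g^-1(c)| elements.
Summing over C: 5 * 7 + 4 * 2 + 3 * 1
= 35 + 8 + 3 = 46

46


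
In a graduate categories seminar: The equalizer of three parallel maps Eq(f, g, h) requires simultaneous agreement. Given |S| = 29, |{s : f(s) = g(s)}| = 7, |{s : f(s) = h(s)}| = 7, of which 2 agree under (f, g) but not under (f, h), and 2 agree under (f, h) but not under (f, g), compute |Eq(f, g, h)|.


Eq(f, g, h) is the triple-agreement set: points in S where all three
maps take the same value. Using inclusion-exclusion on the pairwise data:
Pair (f, g) agrees on 7 points; pair (f, h) on 7 points.
Points agreeing under (f, g) but not (f, h) = 2; under (f, h) but not (f, g) = 2.
Triple-agreement = agreement-in-(f, g) minus points that agree under (f, g) but not (f, h):
|Eq(f, g, h)| = 7 - 2 = 5
(cross-check via (f, h): 7 - 2 = 5.)

5


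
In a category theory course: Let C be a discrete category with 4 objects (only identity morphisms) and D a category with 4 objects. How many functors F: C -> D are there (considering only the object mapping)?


A functor from a discrete category C to D is determined by
where each object maps. Each of the 4 objects of C can map
to any of the 4 objects of D independently.
Number of functors = 4^4 = 256

256


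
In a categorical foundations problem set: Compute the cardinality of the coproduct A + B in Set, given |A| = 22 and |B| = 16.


In Set, the coproduct A + B is the disjoint union.
|A + B| = |A| + |B| = 22 + 16 = 38

38


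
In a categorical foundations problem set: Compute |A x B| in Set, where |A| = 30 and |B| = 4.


In Set, the product A x B is the Cartesian product.
By the universal property, |A x B| = |A| * |B|.
|A x B| = 30 * 4 = 120

120


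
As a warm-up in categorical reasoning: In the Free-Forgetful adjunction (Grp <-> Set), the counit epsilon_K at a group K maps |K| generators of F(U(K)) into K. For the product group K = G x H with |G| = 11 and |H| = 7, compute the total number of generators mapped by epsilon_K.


The counit epsilon_K: F(U(K)) -> K of the Free-Forgetful adjunction
maps |K| generators of F(U(K)) into K. For K = G x H (the product group),
|G x H| = |G| * |H|.
Total generators mapped = 11 * 7 = 77.

77


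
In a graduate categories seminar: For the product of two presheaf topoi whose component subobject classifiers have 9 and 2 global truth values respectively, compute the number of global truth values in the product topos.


In a product of presheaf topoi E_1 x E_2, the subobject classifier
is Omega = Omega_1 x Omega_2 (componentwise), so
|Omega(top)| = |Omega_1(top_1)| * |Omega_2(top_2)|.
= 9 * 2 = 18.

18


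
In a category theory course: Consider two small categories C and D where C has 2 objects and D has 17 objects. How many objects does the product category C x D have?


The product category C x D has objects that are pairs (c, d).
Number of pairs = |Ob(C)| * |Ob(D)| = 2 * 17 = 34

34


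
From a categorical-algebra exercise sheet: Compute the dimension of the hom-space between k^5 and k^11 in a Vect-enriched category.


In Vect-enriched categories, Hom(k^n, k^m) is the space of m x n matrices.
dim(Hom(k^5, k^11)) = 11 * 5 = 55

55


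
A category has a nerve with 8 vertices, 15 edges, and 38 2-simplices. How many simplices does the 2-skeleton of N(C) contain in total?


The 2-skeleton of the nerve N(C) consists of simplices in dimensions 0, 1, 2:
  |N(C)_0| = 8 (objects)
  |N(C)_1| = 15 (morphisms)
  |N(C)_2| = 38 (composable pairs)
Total = 8 + 15 + 38 = 61

61


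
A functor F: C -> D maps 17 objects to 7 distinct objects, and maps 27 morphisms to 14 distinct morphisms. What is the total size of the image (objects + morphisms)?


The image of F consists of distinct objects and distinct morphisms.
|Im(F)| on objects = 7
|Im(F)| on morphisms = 14
Total image cardinality = 7 + 14 = 21

21


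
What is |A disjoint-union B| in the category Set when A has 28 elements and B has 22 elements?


In Set, the coproduct A + B is the disjoint union.
|A + B| = |A| + |B| = 28 + 22 = 50

50


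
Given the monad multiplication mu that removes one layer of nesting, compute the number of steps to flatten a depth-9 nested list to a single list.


Each application of mu: T^2 -> T removes one layer of nesting.
Starting at depth 9 (i.e., T^9(X)), we need to reach T(X).
Number of mu applications = 9 - 1 = 8

8


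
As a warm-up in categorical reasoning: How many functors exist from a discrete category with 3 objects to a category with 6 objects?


A functor from a discrete category C to D is determined by
where each object maps. Each of the 3 objects of C can map
to any of the 6 objects of D independently.
Number of functors = 6^3 = 216

216


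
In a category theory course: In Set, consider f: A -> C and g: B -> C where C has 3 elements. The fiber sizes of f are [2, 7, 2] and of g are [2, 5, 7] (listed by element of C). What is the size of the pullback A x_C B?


The pullback A x_C B consists of pairs (a, b) with f(a) = g(b).
For each element c in C, the fiber product has |f^-1(c)| * |g^-1(c)| elements.
Summing over C: 2 * 2 + 7 * 5 + 2 * 7
= 4 + 35 + 14 = 53

53


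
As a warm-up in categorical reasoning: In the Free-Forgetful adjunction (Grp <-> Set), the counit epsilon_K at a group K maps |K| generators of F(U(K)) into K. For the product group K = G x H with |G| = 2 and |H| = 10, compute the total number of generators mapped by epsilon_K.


The counit epsilon_K: F(U(K)) -> K of the Free-Forgetful adjunction
maps |K| generators of F(U(K)) into K. For K = G x H (the product group),
|G x H| = |G| * |H|.
Total generators mapped = 2 * 10 = 20.

20


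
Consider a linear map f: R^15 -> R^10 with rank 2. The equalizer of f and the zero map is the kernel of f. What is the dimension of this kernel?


The equalizer of f and the zero map is ker(f).
By the rank-nullity theorem: dim(ker(f)) = dim(domain) - rank(f).
dim(ker(f)) = 15 - 2 = 13

13


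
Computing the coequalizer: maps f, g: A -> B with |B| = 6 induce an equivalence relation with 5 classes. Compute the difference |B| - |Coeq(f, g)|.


The coequalizer Coeq(f, g) = B / ~ has one element per equivalence class.
|B| = 6, |Coeq(f, g)| = 5.
|B| - |Coeq(f, g)| = 6 - 5 = 1.

1


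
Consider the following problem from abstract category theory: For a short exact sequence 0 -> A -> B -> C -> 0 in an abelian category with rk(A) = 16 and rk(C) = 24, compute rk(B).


For a short exact sequence 0 -> A -> B -> C -> 0,
rank is additive: rank(B) = rank(A) + rank(C).
rank(B) = 16 + 24 = 40

40


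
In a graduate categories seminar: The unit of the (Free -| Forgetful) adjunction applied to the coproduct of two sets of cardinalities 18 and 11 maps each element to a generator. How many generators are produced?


The unit eta_X: X -> U(F(X)) of the Free-Forgetful adjunction
maps each element of X to a generator of F(X). For X = S + T (disjoint
union in Set), |S + T| = |S| + |T|.
Total mappings = 18 + 11 = 29.

29


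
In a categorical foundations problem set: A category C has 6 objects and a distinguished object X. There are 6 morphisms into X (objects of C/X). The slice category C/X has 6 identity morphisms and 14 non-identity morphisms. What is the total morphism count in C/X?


In the slice category C/X, objects are morphisms to X.
Identity morphisms: 6 (one per object of C/X).
Non-identity morphisms: 14.
Total = 6 + 14 = 20

20


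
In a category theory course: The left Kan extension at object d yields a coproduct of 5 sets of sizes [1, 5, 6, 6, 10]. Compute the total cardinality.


Pointwise, the left Kan extension (Lan_F H)(d) is the colimit, indexed
by the comma category (F downarrow d), of H composed with the
projection (F downarrow d) -> C. Here that colimit is given
as a coproduct (disjoint union) of sets, so its cardinality is the
sum of the sizes of the summands.
Coproduct of sets with sizes: 1 + 5 + 6 + 6 + 10
= 28

28


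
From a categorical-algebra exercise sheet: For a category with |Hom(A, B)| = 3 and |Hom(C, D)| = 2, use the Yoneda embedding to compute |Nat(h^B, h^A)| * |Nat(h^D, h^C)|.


By the Yoneda lemma, Nat(h^B, h^A) is isomorphic to Hom(A, B),
so |Nat(h^B, h^A)| = |Hom(A, B)| and |Nat(h^D, h^C)| = |Hom(C, D)|.
|Hom(A, B)| = 3, |Hom(C, D)| = 2.
|Nat(h^B, h^A) x Nat(h^D, h^C)| = 3 * 2 = 6

6


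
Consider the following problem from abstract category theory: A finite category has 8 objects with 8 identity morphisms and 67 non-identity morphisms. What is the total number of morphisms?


Each object has an identity morphism, giving 8 identities.
Adding the 67 non-identity morphisms:
Total = 8 + 67 = 75

75


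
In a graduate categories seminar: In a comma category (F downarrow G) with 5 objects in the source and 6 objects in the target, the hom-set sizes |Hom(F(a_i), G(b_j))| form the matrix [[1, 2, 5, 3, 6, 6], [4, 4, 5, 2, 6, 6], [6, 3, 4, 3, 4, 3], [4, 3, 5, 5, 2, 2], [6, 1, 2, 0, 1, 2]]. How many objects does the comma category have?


Objects of (F downarrow G) are triples (a, b, h: F(a)->G(b)).
The count equals the sum of all entries in the hom-matrix.
sum(row 0) = 23
sum(row 1) = 27
sum(row 2) = 23
sum(row 3) = 21
sum(row 4) = 12
Grand total = 106

106


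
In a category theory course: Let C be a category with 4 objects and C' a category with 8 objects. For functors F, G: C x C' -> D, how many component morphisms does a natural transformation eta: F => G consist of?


A natural transformation eta: F => G assigns one component morphism per
object of the domain category.
The domain is the product category C x C', so
|Ob(C x C')| = |Ob(C)| * |Ob(C')| = 4 * 8 = 32.
Therefore eta has 32 component morphisms.

32


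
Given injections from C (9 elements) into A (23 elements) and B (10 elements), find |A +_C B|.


The pushout A +_C B identifies the images of C in A and B.
|A +_C B| = |A| + |B| - |C| (for injections).
= 23 + 10 - 9 = 24

24


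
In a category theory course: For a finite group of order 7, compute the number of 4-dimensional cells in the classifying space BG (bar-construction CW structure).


In the bar-construction CW model of BG, the n-cells are indexed by
n-tuples [g_1|...|g_n] of non-identity elements of G (degenerate
simplices with some g_i = e do not contribute cells), so there are
(|G| - 1)^n n-cells.
For dim = 4 with |G| = 7:
cells = (7 - 1)^4 = 6^4 = 1296

1296


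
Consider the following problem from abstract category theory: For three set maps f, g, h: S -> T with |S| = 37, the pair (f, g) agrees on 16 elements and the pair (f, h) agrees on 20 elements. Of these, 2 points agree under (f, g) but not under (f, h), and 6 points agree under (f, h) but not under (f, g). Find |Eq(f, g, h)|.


Eq(f, g, h) is the triple-agreement set: points in S where all three
maps take the same value. Using inclusion-exclusion on the pairwise data:
Pair (f, g) agrees on 16 points; pair (f, h) on 20 points.
Points agreeing under (f, g) but not (f, h) = 2; under (f, h) but not (f, g) = 6.
Triple-agreement = agreement-in-(f, g) minus points that agree under (f, g) but not (f, h):
|Eq(f, g, h)| = 16 - 2 = 14
(cross-check via (f, h): 20 - 6 = 14.)

14


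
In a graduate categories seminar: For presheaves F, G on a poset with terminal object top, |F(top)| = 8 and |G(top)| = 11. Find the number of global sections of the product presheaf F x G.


Global sections of a presheaf on a poset with terminal top satisfy
Gamma(H) ~ H(top). Presheaves admit pointwise products, so
(F x G)(top) = F(top) x G(top) (Cartesian product).
|Gamma(F x G)| = |F(top)| * |G(top)| = 8 * 11 = 88.

88


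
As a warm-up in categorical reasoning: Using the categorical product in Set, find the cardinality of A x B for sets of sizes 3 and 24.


In Set, the product A x B is the Cartesian product.
By the universal property, |A x B| = |A| * |B|.
|A x B| = 3 * 24 = 72

72


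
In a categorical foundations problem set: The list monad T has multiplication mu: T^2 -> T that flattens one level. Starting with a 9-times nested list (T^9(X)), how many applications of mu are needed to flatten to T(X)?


Each application of mu: T^2 -> T removes one layer of nesting.
Starting at depth 9 (i.e., T^9(X)), we need to reach T(X).
Number of mu applications = 9 - 1 = 8

8


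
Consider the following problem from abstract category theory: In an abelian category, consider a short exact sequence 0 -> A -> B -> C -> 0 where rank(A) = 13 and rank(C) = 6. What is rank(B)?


For a short exact sequence 0 -> A -> B -> C -> 0,
rank is additive: rank(B) = rank(A) + rank(C).
rank(B) = 13 + 6 = 19

19


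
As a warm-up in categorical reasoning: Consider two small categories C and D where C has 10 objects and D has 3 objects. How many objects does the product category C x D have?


The product category C x D has objects that are pairs (c, d).
Number of pairs = |Ob(C)| * |Ob(D)| = 10 * 3 = 30

30


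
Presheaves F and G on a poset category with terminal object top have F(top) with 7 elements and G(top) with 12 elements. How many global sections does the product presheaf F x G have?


Global sections of a presheaf on a poset with terminal top satisfy
Gamma(H) ~ H(top). Presheaves admit pointwise products, so
(F x G)(top) = F(top) x G(top) (Cartesian product).
|Gamma(F x G)| = |F(top)| * |G(top)| = 7 * 12 = 84.

84


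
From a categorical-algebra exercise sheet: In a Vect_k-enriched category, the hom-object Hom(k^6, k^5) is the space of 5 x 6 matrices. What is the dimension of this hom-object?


In Vect-enriched categories, Hom(k^n, k^m) is the space of m x n matrices.
dim(Hom(k^6, k^5)) = 5 * 6 = 30

30


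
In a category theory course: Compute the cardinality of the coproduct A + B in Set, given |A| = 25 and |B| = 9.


In Set, the coproduct A + B is the disjoint union.
|A + B| = |A| + |B| = 25 + 9 = 34

34


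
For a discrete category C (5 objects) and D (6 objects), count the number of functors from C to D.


A functor from a discrete category C to D is determined by
where each object maps. Each of the 5 objects of C can map
to any of the 6 objects of D independently.
Number of functors = 6^5 = 7776

7776


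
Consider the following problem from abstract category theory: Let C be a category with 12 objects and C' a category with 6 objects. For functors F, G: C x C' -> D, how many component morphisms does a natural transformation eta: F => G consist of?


A natural transformation eta: F => G assigns one component morphism per
object of the domain category.
The domain is the product category C x C', so
|Ob(C x C')| = |Ob(C)| * |Ob(C')| = 12 * 6 = 72.
Therefore eta has 72 component morphisms.

72


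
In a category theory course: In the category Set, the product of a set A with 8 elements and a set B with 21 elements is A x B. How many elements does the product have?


In Set, the product A x B is the Cartesian product.
By the universal property, |A x B| = |A| * |B|.
|A x B| = 8 * 21 = 168

168
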